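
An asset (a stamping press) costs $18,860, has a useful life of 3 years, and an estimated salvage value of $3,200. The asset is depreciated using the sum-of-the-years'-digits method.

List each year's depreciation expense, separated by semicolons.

$7,830; $5,220; $2,610

Depreciable base = $18,860 − $3,200 = $15,660.
Sum of the years' digits = 3+2+1 = 6.
Year 1: $15,660 × 3/6 = $7,830. Book value $11,030.
Year 2: $15,660 × 2/6 = $5,220. Book value $5,810.
Year 3: $15,660 × 1/6 = $2,610. Book value $3,200.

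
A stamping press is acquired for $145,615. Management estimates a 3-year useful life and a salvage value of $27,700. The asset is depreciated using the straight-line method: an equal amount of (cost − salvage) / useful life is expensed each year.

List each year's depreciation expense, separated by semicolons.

Depreciable base = $145,615 − $27,700 = $117,915.
Annual expense = $117,915 / 3 = $39,305.
End of year 1: book value $106,310.
End of year 2: book value $67,005.
End of year 3: book value $27,700.

$39,305; $39,305; $39,305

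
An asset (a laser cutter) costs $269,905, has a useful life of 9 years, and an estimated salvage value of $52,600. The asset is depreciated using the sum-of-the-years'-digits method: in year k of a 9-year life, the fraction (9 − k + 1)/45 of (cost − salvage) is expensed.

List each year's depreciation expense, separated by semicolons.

Depreciable base = $269,905 − $52,600 = $217,305.
Sum of the years' digits = 9+8+7+6+5+4+3+2+1 = 45.
Year 1: $217,305 × 9/45 = $43,461. Book value $226,444.
Year 2: $217,305 × 8/45 = $38,632. Book value $187,812.
Year 3: $217,305 × 7/45 = $33,803. Book value $154,009.
Year 4: $217,305 × 6/45 = $28,974. Book value $125,035.
Year 5: $217,305 × 5/45 = $24,145. Book value $100,890.
Year 6: $217,305 × 4/45 = $19,316. Book value $81,574.
Year 7: $217,305 × 3/45 = $14,487. Book value $67,087.
Year 8: $217,305 × 2/45 = $9,658. Book value $57,429.
Year 9: $217,305 × 1/45 = $4,829. Book value $52,600.

$43,461; $38,632; $33,803; $28,974; $24,145; $19,316; $14,487; $9,658; $4,829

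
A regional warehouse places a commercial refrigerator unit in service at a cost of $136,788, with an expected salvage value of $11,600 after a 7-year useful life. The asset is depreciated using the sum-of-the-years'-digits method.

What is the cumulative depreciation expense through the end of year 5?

Depreciable base = $136,788 − $11,600 = $125,188.
Sum of the years' digits = 7+6+5+4+3+2+1 = 28.
Year 1: $125,188 × 7/28 = $31,297. Book value $105,491.
Year 2: $125,188 × 6/28 = $26,826. Book value $78,665.
Year 3: $125,188 × 5/28 = $22,355. Book value $56,310.
Year 4: $125,188 × 4/28 = $17,884. Book value $38,426.
Year 5: $125,188 × 3/28 = $13,413. Book value $25,013.
Accumulated through year 5 = $136,788 − $25,013 = $111,775.

$111,775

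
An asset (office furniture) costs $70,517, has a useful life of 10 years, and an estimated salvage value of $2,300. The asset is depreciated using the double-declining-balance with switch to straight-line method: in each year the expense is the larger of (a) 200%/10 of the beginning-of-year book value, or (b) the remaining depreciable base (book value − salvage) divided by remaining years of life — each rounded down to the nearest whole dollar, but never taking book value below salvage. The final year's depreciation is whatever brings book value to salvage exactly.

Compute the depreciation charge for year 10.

$4,047

Depreciable base = $70,517 − $2,300 = $68,217.
Year 1: DB = ⌊$70,517 × 200%/10⌋ = $14,103; SL = ⌊$68,217/10⌋ = $6,821 → take DB $14,103. Book value $56,414.
Year 2: DB = ⌊$56,414 × 200%/10⌋ = $11,282; SL = ⌊$54,114/9⌋ = $6,012 → take DB $11,282. Book value $45,132.
Year 3: DB = ⌊$45,132 × 200%/10⌋ = $9,026; SL = ⌊$42,832/8⌋ = $5,354 → take DB $9,026. Book value $36,106.
Year 4: DB = ⌊$36,106 × 200%/10⌋ = $7,221; SL = ⌊$33,806/7⌋ = $4,829 → take DB $7,221. Book value $28,885.
Year 5: DB = ⌊$28,885 × 200%/10⌋ = $5,777; SL = ⌊$26,585/6⌋ = $4,430 → take DB $5,777. Book value $23,108.
Year 6: DB = ⌊$23,108 × 200%/10⌋ = $4,621; SL = ⌊$20,808/5⌋ = $4,161 → take DB $4,621. Book value $18,487.
Year 7: DB = ⌊$18,487 × 200%/10⌋ = $3,697; SL = ⌊$16,187/4⌋ = $4,046 → take SL $4,046. Book value $14,441.
Year 8: DB = ⌊$14,441 × 200%/10⌋ = $2,888; SL = ⌊$12,141/3⌋ = $4,047 → take SL $4,047. Book value $10,394.
Year 9: DB = ⌊$10,394 × 200%/10⌋ = $2,078; SL = ⌊$8,094/2⌋ = $4,047 → take SL $4,047. Book value $6,347.
Year 10 (final): $6,347 − $2,300 = $4,047. Book value $2,300.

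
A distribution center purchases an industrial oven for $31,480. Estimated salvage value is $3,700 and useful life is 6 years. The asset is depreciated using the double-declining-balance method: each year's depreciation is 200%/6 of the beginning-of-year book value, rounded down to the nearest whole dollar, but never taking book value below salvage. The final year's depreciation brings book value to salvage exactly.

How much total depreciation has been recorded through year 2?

Depreciable base = $31,480 − $3,700 = $27,780.
Year 1: ⌊$31,480 × 200%/6⌋ = $10,493. Book value $20,987.
Year 2: ⌊$20,987 × 200%/6⌋ = $6,995. Book value $13,992.
Accumulated through year 2 = $31,480 − $13,992 = $17,488.

$17,488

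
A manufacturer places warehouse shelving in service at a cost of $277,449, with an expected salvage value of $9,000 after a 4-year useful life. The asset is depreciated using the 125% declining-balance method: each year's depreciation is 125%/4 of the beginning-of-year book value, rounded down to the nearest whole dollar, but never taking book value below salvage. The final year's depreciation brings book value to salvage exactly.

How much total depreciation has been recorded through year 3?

Depreciable base = $277,449 − $9,000 = $268,449.
Year 1: ⌊$277,449 × 125%/4⌋ = $86,702. Book value $190,747.
Year 2: ⌊$190,747 × 125%/4⌋ = $59,608. Book value $131,139.
Year 3: ⌊$131,139 × 125%/4⌋ = $40,980. Book value $90,159.
Accumulated through year 3 = $277,449 − $90,159 = $187,290.

$187,290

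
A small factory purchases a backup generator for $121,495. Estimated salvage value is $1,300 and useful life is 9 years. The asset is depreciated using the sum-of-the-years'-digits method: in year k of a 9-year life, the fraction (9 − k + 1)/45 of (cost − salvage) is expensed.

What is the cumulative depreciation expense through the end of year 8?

Depreciable base = $121,495 − $1,300 = $120,195.
Sum of the years' digits = 9+8+7+6+5+4+3+2+1 = 45.
Year 1: $120,195 × 9/45 = $24,039. Book value $97,456.
Year 2: $120,195 × 8/45 = $21,368. Book value $76,088.
Year 3: $120,195 × 7/45 = $18,697. Book value $57,391.
Year 4: $120,195 × 6/45 = $16,026. Book value $41,365.
Year 5: $120,195 × 5/45 = $13,355. Book value $28,010.
Year 6: $120,195 × 4/45 = $10,684. Book value $17,326.
Year 7: $120,195 × 3/45 = $8,013. Book value $9,313.
Year 8: $120,195 × 2/45 = $5,342. Book value $3,971.
Accumulated through year 8 = $121,495 − $3,971 = $117,524.

$117,524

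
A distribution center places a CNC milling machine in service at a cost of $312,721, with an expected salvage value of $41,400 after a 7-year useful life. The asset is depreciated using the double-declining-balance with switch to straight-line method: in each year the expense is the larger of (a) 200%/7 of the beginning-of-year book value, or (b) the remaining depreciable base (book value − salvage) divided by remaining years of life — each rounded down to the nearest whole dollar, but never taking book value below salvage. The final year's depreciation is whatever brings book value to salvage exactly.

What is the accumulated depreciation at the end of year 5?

$254,574

Depreciable base = $312,721 − $41,400 = $271,321.
Year 1: DB = ⌊$312,721 × 200%/7⌋ = $89,348; SL = ⌊$271,321/7⌋ = $38,760 → take DB $89,348. Book value $223,373.
Year 2: DB = ⌊$223,373 × 200%/7⌋ = $63,820; SL = ⌊$181,973/6⌋ = $30,328 → take DB $63,820. Book value $159,553.
Year 3: DB = ⌊$159,553 × 200%/7⌋ = $45,586; SL = ⌊$118,153/5⌋ = $23,630 → take DB $45,586. Book value $113,967.
Year 4: DB = ⌊$113,967 × 200%/7⌋ = $32,562; SL = ⌊$72,567/4⌋ = $18,141 → take DB $32,562. Book value $81,405.
Year 5: DB = ⌊$81,405 × 200%/7⌋ = $23,258; SL = ⌊$40,005/3⌋ = $13,335 → take DB $23,258. Book value $58,147.
Accumulated through year 5 = $312,721 − $58,147 = $254,574.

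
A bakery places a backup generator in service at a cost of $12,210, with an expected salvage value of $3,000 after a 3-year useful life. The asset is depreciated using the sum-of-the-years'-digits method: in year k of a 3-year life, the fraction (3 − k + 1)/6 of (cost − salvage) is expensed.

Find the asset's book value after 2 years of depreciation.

$4,535

Depreciable base = $12,210 − $3,000 = $9,210.
Sum of the years' digits = 3+2+1 = 6.
Year 1: $9,210 × 3/6 = $4,605. Book value $7,605.
Year 2: $9,210 × 2/6 = $3,070. Book value $4,535.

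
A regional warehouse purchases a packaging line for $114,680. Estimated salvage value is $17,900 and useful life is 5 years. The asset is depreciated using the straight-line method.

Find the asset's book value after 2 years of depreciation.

$75,968

Depreciable base = $114,680 − $17,900 = $96,780.
Annual expense = $96,780 / 5 = $19,356.
End of year 1: book value $95,324.
End of year 2: book value $75,968.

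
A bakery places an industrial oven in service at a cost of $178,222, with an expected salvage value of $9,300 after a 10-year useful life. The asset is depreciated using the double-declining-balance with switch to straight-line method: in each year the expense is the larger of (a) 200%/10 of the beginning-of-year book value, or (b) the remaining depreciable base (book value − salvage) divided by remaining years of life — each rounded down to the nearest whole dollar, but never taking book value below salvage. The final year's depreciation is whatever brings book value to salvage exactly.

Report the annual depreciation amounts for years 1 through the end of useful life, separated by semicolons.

Depreciable base = $178,222 − $9,300 = $168,922.
Year 1: DB = ⌊$178,222 × 200%/10⌋ = $35,644; SL = ⌊$168,922/10⌋ = $16,892 → take DB $35,644. Book value $142,578.
Year 2: DB = ⌊$142,578 × 200%/10⌋ = $28,515; SL = ⌊$133,278/9⌋ = $14,808 → take DB $28,515. Book value $114,063.
Year 3: DB = ⌊$114,063 × 200%/10⌋ = $22,812; SL = ⌊$104,763/8⌋ = $13,095 → take DB $22,812. Book value $91,251.
Year 4: DB = ⌊$91,251 × 200%/10⌋ = $18,250; SL = ⌊$81,951/7⌋ = $11,707 → take DB $18,250. Book value $73,001.
Year 5: DB = ⌊$73,001 × 200%/10⌋ = $14,600; SL = ⌊$63,701/6⌋ = $10,616 → take DB $14,600. Book value $58,401.
Year 6: DB = ⌊$58,401 × 200%/10⌋ = $11,680; SL = ⌊$49,101/5⌋ = $9,820 → take DB $11,680. Book value $46,721.
Year 7: DB = ⌊$46,721 × 200%/10⌋ = $9,344; SL = ⌊$37,421/4⌋ = $9,355 → take SL $9,355. Book value $37,366.
Year 8: DB = ⌊$37,366 × 200%/10⌋ = $7,473; SL = ⌊$28,066/3⌋ = $9,355 → take SL $9,355. Book value $28,011.
Year 9: DB = ⌊$28,011 × 200%/10⌋ = $5,602; SL = ⌊$18,711/2⌋ = $9,355 → take SL $9,355. Book value $18,656.
Year 10 (final): $18,656 − $9,300 = $9,356. Book value $9,300.

$35,644; $28,515; $22,812; $18,250; $14,600; $11,680; $9,355; $9,355; $9,355; $9,356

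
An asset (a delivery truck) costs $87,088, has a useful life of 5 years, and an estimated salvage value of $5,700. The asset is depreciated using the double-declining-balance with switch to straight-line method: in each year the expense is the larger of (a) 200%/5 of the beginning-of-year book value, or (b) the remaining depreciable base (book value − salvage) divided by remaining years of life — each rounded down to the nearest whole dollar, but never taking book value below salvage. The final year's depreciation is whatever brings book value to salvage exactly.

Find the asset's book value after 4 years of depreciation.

$11,288

Depreciable base = $87,088 − $5,700 = $81,388.
Year 1: DB = ⌊$87,088 × 200%/5⌋ = $34,835; SL = ⌊$81,388/5⌋ = $16,277 → take DB $34,835. Book value $52,253.
Year 2: DB = ⌊$52,253 × 200%/5⌋ = $20,901; SL = ⌊$46,553/4⌋ = $11,638 → take DB $20,901. Book value $31,352.
Year 3: DB = ⌊$31,352 × 200%/5⌋ = $12,540; SL = ⌊$25,652/3⌋ = $8,550 → take DB $12,540. Book value $18,812.
Year 4: DB = ⌊$18,812 × 200%/5⌋ = $7,524; SL = ⌊$13,112/2⌋ = $6,556 → take DB $7,524. Book value $11,288.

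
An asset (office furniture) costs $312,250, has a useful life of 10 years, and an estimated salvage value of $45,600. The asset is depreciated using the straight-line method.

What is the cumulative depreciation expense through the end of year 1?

$26,665

Depreciable base = $312,250 − $45,600 = $266,650.
Annual expense = $266,650 / 10 = $26,665.
End of year 1: book value $285,585.
Accumulated through year 1 = $312,250 − $285,585 = $26,665.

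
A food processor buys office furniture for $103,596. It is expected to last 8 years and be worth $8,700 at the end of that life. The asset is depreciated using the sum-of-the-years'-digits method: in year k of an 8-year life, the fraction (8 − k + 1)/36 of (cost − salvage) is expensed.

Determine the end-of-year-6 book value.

Depreciable base = $103,596 − $8,700 = $94,896.
Sum of the years' digits = 8+7+6+5+4+3+2+1 = 36.
Year 1: $94,896 × 8/36 = $21,088. Book value $82,508.
Year 2: $94,896 × 7/36 = $18,452. Book value $64,056.
Year 3: $94,896 × 6/36 = $15,816. Book value $48,240.
Year 4: $94,896 × 5/36 = $13,180. Book value $35,060.
Year 5: $94,896 × 4/36 = $10,544. Book value $24,516.
Year 6: $94,896 × 3/36 = $7,908. Book value $16,608.

$16,608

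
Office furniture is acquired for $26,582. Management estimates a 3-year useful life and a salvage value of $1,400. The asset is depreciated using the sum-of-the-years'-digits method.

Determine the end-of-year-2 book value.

Depreciable base = $26,582 − $1,400 = $25,182.
Sum of the years' digits = 3+2+1 = 6.
Year 1: $25,182 × 3/6 = $12,591. Book value $13,991.
Year 2: $25,182 × 2/6 = $8,394. Book value $5,597.

$5,597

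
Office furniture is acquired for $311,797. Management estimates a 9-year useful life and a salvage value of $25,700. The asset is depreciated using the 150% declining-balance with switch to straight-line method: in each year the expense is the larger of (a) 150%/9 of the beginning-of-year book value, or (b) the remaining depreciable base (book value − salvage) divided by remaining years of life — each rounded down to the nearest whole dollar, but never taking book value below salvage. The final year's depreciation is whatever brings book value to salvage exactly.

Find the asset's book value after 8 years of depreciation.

Depreciable base = $311,797 − $25,700 = $286,097.
Year 1: DB = ⌊$311,797 × 150%/9⌋ = $51,966; SL = ⌊$286,097/9⌋ = $31,788 → take DB $51,966. Book value $259,831.
Year 2: DB = ⌊$259,831 × 150%/9⌋ = $43,305; SL = ⌊$234,131/8⌋ = $29,266 → take DB $43,305. Book value $216,526.
Year 3: DB = ⌊$216,526 × 150%/9⌋ = $36,087; SL = ⌊$190,826/7⌋ = $27,260 → take DB $36,087. Book value $180,439.
Year 4: DB = ⌊$180,439 × 150%/9⌋ = $30,073; SL = ⌊$154,739/6⌋ = $25,789 → take DB $30,073. Book value $150,366.
Year 5: DB = ⌊$150,366 × 150%/9⌋ = $25,061; SL = ⌊$124,666/5⌋ = $24,933 → take DB $25,061. Book value $125,305.
Year 6: DB = ⌊$125,305 × 150%/9⌋ = $20,884; SL = ⌊$99,605/4⌋ = $24,901 → take SL $24,901. Book value $100,404.
Year 7: DB = ⌊$100,404 × 150%/9⌋ = $16,734; SL = ⌊$74,704/3⌋ = $24,901 → take SL $24,901. Book value $75,503.
Year 8: DB = ⌊$75,503 × 150%/9⌋ = $12,583; SL = ⌊$49,803/2⌋ = $24,901 → take SL $24,901. Book value $50,602.

$50,602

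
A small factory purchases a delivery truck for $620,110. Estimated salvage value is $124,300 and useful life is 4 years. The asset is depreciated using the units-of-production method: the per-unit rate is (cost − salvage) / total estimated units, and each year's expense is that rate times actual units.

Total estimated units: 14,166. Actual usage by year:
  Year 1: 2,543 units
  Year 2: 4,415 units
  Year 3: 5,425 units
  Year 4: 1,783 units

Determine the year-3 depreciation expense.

Depreciable base = $620,110 − $124,300 = $495,810.
Rate = $495,810 / 14,166 units = $35 per unit.
Year 1: 2,543 × $35 = $89,005. Book value $531,105.
Year 2: 4,415 × $35 = $154,525. Book value $376,580.
Year 3: 5,425 × $35 = $189,875. Book value $186,705.

$189,875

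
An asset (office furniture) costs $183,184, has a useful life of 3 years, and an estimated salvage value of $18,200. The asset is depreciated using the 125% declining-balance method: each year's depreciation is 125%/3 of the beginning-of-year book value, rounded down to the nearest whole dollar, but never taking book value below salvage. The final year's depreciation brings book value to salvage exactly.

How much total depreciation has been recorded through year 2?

$120,850

Depreciable base = $183,184 − $18,200 = $164,984.
Year 1: ⌊$183,184 × 125%/3⌋ = $76,326. Book value $106,858.
Year 2: ⌊$106,858 × 125%/3⌋ = $44,524. Book value $62,334.
Accumulated through year 2 = $183,184 − $62,334 = $120,850.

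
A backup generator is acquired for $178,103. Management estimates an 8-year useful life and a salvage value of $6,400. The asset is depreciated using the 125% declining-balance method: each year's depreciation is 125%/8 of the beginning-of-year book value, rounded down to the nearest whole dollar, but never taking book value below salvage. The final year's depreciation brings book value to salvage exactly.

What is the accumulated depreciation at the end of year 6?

$113,839

Depreciable base = $178,103 − $6,400 = $171,703.
Year 1: ⌊$178,103 × 125%/8⌋ = $27,828. Book value $150,275.
Year 2: ⌊$150,275 × 125%/8⌋ = $23,480. Book value $126,795.
Year 3: ⌊$126,795 × 125%/8⌋ = $19,811. Book value $106,984.
Year 4: ⌊$106,984 × 125%/8⌋ = $16,716. Book value $90,268.
Year 5: ⌊$90,268 × 125%/8⌋ = $14,104. Book value $76,164.
Year 6: ⌊$76,164 × 125%/8⌋ = $11,900. Book value $64,264.
Accumulated through year 6 = $178,103 − $64,264 = $113,839.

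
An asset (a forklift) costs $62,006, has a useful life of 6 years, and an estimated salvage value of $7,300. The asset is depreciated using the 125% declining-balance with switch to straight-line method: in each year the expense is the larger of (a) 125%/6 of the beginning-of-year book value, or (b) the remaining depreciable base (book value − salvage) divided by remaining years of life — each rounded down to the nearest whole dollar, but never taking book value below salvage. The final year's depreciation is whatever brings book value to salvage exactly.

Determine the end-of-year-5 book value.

Depreciable base = $62,006 − $7,300 = $54,706.
Year 1: DB = ⌊$62,006 × 125%/6⌋ = $12,917; SL = ⌊$54,706/6⌋ = $9,117 → take DB $12,917. Book value $49,089.
Year 2: DB = ⌊$49,089 × 125%/6⌋ = $10,226; SL = ⌊$41,789/5⌋ = $8,357 → take DB $10,226. Book value $38,863.
Year 3: DB = ⌊$38,863 × 125%/6⌋ = $8,096; SL = ⌊$31,563/4⌋ = $7,890 → take DB $8,096. Book value $30,767.
Year 4: DB = ⌊$30,767 × 125%/6⌋ = $6,409; SL = ⌊$23,467/3⌋ = $7,822 → take SL $7,822. Book value $22,945.
Year 5: DB = ⌊$22,945 × 125%/6⌋ = $4,780; SL = ⌊$15,645/2⌋ = $7,822 → take SL $7,822. Book value $15,123.

$15,123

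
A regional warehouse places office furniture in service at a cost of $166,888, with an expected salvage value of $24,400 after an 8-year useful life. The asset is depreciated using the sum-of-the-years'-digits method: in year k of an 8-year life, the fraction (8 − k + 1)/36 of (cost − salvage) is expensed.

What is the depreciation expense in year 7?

Depreciable base = $166,888 − $24,400 = $142,488.
Sum of the years' digits = 8+7+6+5+4+3+2+1 = 36.
Year 1: $142,488 × 8/36 = $31,664. Book value $135,224.
Year 2: $142,488 × 7/36 = $27,706. Book value $107,518.
Year 3: $142,488 × 6/36 = $23,748. Book value $83,770.
Year 4: $142,488 × 5/36 = $19,790. Book value $63,980.
Year 5: $142,488 × 4/36 = $15,832. Book value $48,148.
Year 6: $142,488 × 3/36 = $11,874. Book value $36,274.
Year 7: $142,488 × 2/36 = $7,916. Book value $28,358.

$7,916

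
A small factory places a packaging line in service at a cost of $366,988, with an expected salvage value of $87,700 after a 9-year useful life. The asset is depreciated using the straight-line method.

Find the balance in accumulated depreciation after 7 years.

Depreciable base = $366,988 − $87,700 = $279,288.
Annual expense = $279,288 / 9 = $31,032.
End of year 1: book value $335,956.
End of year 2: book value $304,924.
End of year 3: book value $273,892.
End of year 4: book value $242,860.
End of year 5: book value $211,828.
End of year 6: book value $180,796.
End of year 7: book value $149,764.
Accumulated through year 7 = $366,988 − $149,764 = $217,224.

$217,224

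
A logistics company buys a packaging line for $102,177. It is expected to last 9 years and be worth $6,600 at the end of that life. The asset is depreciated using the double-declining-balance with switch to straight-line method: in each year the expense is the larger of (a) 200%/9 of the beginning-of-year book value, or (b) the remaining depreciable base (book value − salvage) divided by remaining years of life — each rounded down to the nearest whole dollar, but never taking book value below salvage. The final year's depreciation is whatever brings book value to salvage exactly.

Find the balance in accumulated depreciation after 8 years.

Depreciable base = $102,177 − $6,600 = $95,577.
Year 1: DB = ⌊$102,177 × 200%/9⌋ = $22,706; SL = ⌊$95,577/9⌋ = $10,619 → take DB $22,706. Book value $79,471.
Year 2: DB = ⌊$79,471 × 200%/9⌋ = $17,660; SL = ⌊$72,871/8⌋ = $9,108 → take DB $17,660. Book value $61,811.
Year 3: DB = ⌊$61,811 × 200%/9⌋ = $13,735; SL = ⌊$55,211/7⌋ = $7,887 → take DB $13,735. Book value $48,076.
Year 4: DB = ⌊$48,076 × 200%/9⌋ = $10,683; SL = ⌊$41,476/6⌋ = $6,912 → take DB $10,683. Book value $37,393.
Year 5: DB = ⌊$37,393 × 200%/9⌋ = $8,309; SL = ⌊$30,793/5⌋ = $6,158 → take DB $8,309. Book value $29,084.
Year 6: DB = ⌊$29,084 × 200%/9⌋ = $6,463; SL = ⌊$22,484/4⌋ = $5,621 → take DB $6,463. Book value $22,621.
Year 7: DB = ⌊$22,621 × 200%/9⌋ = $5,026; SL = ⌊$16,021/3⌋ = $5,340 → take SL $5,340. Book value $17,281.
Year 8: DB = ⌊$17,281 × 200%/9⌋ = $3,840; SL = ⌊$10,681/2⌋ = $5,340 → take SL $5,340. Book value $11,941.
Accumulated through year 8 = $102,177 − $11,941 = $90,236.

$90,236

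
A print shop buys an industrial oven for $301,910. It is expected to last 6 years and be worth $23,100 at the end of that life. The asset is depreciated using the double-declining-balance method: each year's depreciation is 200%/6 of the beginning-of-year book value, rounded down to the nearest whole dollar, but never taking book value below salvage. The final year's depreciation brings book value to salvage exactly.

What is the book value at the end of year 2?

Depreciable base = $301,910 − $23,100 = $278,810.
Year 1: ⌊$301,910 × 200%/6⌋ = $100,636. Book value $201,274.
Year 2: ⌊$201,274 × 200%/6⌋ = $67,091. Book value $134,183.

$134,183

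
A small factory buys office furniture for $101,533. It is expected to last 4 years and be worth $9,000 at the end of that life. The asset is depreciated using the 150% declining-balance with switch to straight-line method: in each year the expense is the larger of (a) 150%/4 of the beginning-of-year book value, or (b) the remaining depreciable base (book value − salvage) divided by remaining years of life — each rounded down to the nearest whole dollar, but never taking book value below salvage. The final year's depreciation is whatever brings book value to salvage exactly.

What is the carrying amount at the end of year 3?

Depreciable base = $101,533 − $9,000 = $92,533.
Year 1: DB = ⌊$101,533 × 150%/4⌋ = $38,074; SL = ⌊$92,533/4⌋ = $23,133 → take DB $38,074. Book value $63,459.
Year 2: DB = ⌊$63,459 × 150%/4⌋ = $23,797; SL = ⌊$54,459/3⌋ = $18,153 → take DB $23,797. Book value $39,662.
Year 3: DB = ⌊$39,662 × 150%/4⌋ = $14,873; SL = ⌊$30,662/2⌋ = $15,331 → take SL $15,331. Book value $24,331.

$24,331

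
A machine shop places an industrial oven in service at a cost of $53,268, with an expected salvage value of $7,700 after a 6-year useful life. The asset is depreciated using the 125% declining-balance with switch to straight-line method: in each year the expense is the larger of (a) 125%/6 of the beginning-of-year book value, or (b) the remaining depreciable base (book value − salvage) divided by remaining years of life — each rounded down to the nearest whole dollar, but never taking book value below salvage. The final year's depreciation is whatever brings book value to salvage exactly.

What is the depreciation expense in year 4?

$6,243

Depreciable base = $53,268 − $7,700 = $45,568.
Year 1: DB = ⌊$53,268 × 125%/6⌋ = $11,097; SL = ⌊$45,568/6⌋ = $7,594 → take DB $11,097. Book value $42,171.
Year 2: DB = ⌊$42,171 × 125%/6⌋ = $8,785; SL = ⌊$34,471/5⌋ = $6,894 → take DB $8,785. Book value $33,386.
Year 3: DB = ⌊$33,386 × 125%/6⌋ = $6,955; SL = ⌊$25,686/4⌋ = $6,421 → take DB $6,955. Book value $26,431.
Year 4: DB = ⌊$26,431 × 125%/6⌋ = $5,506; SL = ⌊$18,731/3⌋ = $6,243 → take SL $6,243. Book value $20,188.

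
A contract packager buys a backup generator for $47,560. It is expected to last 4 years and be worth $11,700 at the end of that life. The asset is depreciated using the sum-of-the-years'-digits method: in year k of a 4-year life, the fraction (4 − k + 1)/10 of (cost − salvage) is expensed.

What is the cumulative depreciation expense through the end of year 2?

Depreciable base = $47,560 − $11,700 = $35,860.
Sum of the years' digits = 4+3+2+1 = 10.
Year 1: $35,860 × 4/10 = $14,344. Book value $33,216.
Year 2: $35,860 × 3/10 = $10,758. Book value $22,458.
Accumulated through year 2 = $47,560 − $22,458 = $25,102.

$25,102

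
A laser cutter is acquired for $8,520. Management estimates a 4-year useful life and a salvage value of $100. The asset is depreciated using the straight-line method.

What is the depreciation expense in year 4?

$2,105

Depreciable base = $8,520 − $100 = $8,420.
Annual expense = $8,420 / 4 = $2,105.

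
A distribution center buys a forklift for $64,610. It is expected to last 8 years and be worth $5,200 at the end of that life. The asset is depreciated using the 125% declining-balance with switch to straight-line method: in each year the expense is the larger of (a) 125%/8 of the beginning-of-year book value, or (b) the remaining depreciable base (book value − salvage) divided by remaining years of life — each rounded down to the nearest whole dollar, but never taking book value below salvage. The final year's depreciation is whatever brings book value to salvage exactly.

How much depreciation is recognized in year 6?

$6,722

Depreciable base = $64,610 − $5,200 = $59,410.
Year 1: DB = ⌊$64,610 × 125%/8⌋ = $10,095; SL = ⌊$59,410/8⌋ = $7,426 → take DB $10,095. Book value $54,515.
Year 2: DB = ⌊$54,515 × 125%/8⌋ = $8,517; SL = ⌊$49,315/7⌋ = $7,045 → take DB $8,517. Book value $45,998.
Year 3: DB = ⌊$45,998 × 125%/8⌋ = $7,187; SL = ⌊$40,798/6⌋ = $6,799 → take DB $7,187. Book value $38,811.
Year 4: DB = ⌊$38,811 × 125%/8⌋ = $6,064; SL = ⌊$33,611/5⌋ = $6,722 → take SL $6,722. Book value $32,089.
Year 5: DB = ⌊$32,089 × 125%/8⌋ = $5,013; SL = ⌊$26,889/4⌋ = $6,722 → take SL $6,722. Book value $25,367.
Year 6: DB = ⌊$25,367 × 125%/8⌋ = $3,963; SL = ⌊$20,167/3⌋ = $6,722 → take SL $6,722. Book value $18,645.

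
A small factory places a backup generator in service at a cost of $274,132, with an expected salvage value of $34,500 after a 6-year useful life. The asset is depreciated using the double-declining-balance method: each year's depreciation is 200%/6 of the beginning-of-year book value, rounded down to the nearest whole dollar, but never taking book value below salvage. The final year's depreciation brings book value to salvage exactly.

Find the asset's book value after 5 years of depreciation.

$36,100

Depreciable base = $274,132 − $34,500 = $239,632.
Year 1: ⌊$274,132 × 200%/6⌋ = $91,377. Book value $182,755.
Year 2: ⌊$182,755 × 200%/6⌋ = $60,918. Book value $121,837.
Year 3: ⌊$121,837 × 200%/6⌋ = $40,612. Book value $81,225.
Year 4: ⌊$81,225 × 200%/6⌋ = $27,075. Book value $54,150.
Year 5: ⌊$54,150 × 200%/6⌋ = $18,050. Book value $36,100.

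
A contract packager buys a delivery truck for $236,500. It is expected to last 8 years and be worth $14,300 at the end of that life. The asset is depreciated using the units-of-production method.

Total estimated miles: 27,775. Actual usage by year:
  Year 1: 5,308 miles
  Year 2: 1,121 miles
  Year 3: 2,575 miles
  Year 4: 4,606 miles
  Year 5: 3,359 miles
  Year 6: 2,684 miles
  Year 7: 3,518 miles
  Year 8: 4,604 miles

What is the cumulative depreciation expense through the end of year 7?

$185,368

Depreciable base = $236,500 − $14,300 = $222,200.
Rate = $222,200 / 27,775 miles = $8 per mile.
Year 1: 5,308 × $8 = $42,464. Book value $194,036.
Year 2: 1,121 × $8 = $8,968. Book value $185,068.
Year 3: 2,575 × $8 = $20,600. Book value $164,468.
Year 4: 4,606 × $8 = $36,848. Book value $127,620.
Year 5: 3,359 × $8 = $26,872. Book value $100,748.
Year 6: 2,684 × $8 = $21,472. Book value $79,276.
Year 7: 3,518 × $8 = $28,144. Book value $51,132.
Accumulated through year 7 = $236,500 − $51,132 = $185,368.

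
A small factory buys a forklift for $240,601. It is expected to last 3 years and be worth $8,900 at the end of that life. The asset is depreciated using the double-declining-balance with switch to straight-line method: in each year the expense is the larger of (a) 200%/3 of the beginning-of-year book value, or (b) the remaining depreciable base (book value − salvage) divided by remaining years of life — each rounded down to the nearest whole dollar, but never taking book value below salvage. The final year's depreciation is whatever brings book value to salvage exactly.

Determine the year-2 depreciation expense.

$53,467

Depreciable base = $240,601 − $8,900 = $231,701.
Year 1: DB = ⌊$240,601 × 200%/3⌋ = $160,400; SL = ⌊$231,701/3⌋ = $77,233 → take DB $160,400. Book value $80,201.
Year 2: DB = ⌊$80,201 × 200%/3⌋ = $53,467; SL = ⌊$71,301/2⌋ = $35,650 → take DB $53,467. Book value $26,734.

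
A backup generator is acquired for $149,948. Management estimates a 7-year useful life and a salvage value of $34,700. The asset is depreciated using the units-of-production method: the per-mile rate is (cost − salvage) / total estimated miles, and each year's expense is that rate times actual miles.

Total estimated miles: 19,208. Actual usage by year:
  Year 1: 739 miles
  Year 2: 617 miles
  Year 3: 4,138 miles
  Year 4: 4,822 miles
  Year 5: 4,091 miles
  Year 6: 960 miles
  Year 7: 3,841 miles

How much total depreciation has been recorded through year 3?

Depreciable base = $149,948 − $34,700 = $115,248.
Rate = $115,248 / 19,208 miles = $6 per mile.
Year 1: 739 × $6 = $4,434. Book value $145,514.
Year 2: 617 × $6 = $3,702. Book value $141,812.
Year 3: 4,138 × $6 = $24,828. Book value $116,984.
Accumulated through year 3 = $149,948 − $116,984 = $32,964.

$32,964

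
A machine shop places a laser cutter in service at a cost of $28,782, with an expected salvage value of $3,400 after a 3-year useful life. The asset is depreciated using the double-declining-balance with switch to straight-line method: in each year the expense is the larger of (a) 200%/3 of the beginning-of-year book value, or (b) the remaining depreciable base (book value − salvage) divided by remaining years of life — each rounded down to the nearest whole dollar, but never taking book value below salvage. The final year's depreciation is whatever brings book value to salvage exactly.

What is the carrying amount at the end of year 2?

Depreciable base = $28,782 − $3,400 = $25,382.
Year 1: DB = ⌊$28,782 × 200%/3⌋ = $19,188; SL = ⌊$25,382/3⌋ = $8,460 → take DB $19,188. Book value $9,594.
Year 2: DB = ⌊$9,594 × 200%/3⌋ = $6,396; SL = ⌊$6,194/2⌋ = $3,097 → take DB $6,396, capped at $6,194. Book value $3,400.

$3,400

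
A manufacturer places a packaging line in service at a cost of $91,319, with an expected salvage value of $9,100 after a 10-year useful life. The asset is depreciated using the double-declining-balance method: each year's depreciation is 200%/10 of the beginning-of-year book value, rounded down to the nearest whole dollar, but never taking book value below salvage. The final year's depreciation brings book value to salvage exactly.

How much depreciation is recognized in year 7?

Depreciable base = $91,319 − $9,100 = $82,219.
Year 1: ⌊$91,319 × 200%/10⌋ = $18,263. Book value $73,056.
Year 2: ⌊$73,056 × 200%/10⌋ = $14,611. Book value $58,445.
Year 3: ⌊$58,445 × 200%/10⌋ = $11,689. Book value $46,756.
Year 4: ⌊$46,756 × 200%/10⌋ = $9,351. Book value $37,405.
Year 5: ⌊$37,405 × 200%/10⌋ = $7,481. Book value $29,924.
Year 6: ⌊$29,924 × 200%/10⌋ = $5,984. Book value $23,940.
Year 7: ⌊$23,940 × 200%/10⌋ = $4,788. Book value $19,152.

$4,788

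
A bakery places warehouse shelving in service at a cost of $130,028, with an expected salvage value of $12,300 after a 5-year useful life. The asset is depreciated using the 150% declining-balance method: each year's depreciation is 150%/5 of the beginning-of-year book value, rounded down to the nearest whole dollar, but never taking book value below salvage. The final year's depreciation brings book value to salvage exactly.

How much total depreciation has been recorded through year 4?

Depreciable base = $130,028 − $12,300 = $117,728.
Year 1: ⌊$130,028 × 150%/5⌋ = $39,008. Book value $91,020.
Year 2: ⌊$91,020 × 150%/5⌋ = $27,306. Book value $63,714.
Year 3: ⌊$63,714 × 150%/5⌋ = $19,114. Book value $44,600.
Year 4: ⌊$44,600 × 150%/5⌋ = $13,380. Book value $31,220.
Accumulated through year 4 = $130,028 − $31,220 = $98,808.

$98,808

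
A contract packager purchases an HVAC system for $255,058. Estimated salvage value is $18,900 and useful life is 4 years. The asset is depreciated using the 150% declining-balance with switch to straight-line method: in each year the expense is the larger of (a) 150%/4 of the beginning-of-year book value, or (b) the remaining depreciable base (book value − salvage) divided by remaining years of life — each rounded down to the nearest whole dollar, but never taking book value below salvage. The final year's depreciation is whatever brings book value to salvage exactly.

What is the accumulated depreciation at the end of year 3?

Depreciable base = $255,058 − $18,900 = $236,158.
Year 1: DB = ⌊$255,058 × 150%/4⌋ = $95,646; SL = ⌊$236,158/4⌋ = $59,039 → take DB $95,646. Book value $159,412.
Year 2: DB = ⌊$159,412 × 150%/4⌋ = $59,779; SL = ⌊$140,512/3⌋ = $46,837 → take DB $59,779. Book value $99,633.
Year 3: DB = ⌊$99,633 × 150%/4⌋ = $37,362; SL = ⌊$80,733/2⌋ = $40,366 → take SL $40,366. Book value $59,267.
Accumulated through year 3 = $255,058 − $59,267 = $195,791.

$195,791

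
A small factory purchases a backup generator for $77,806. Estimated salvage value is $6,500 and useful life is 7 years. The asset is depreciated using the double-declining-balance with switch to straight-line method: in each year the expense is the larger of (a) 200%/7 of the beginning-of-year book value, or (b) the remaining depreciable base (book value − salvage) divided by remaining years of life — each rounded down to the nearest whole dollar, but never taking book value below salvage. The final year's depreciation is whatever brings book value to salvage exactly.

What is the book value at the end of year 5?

Depreciable base = $77,806 − $6,500 = $71,306.
Year 1: DB = ⌊$77,806 × 200%/7⌋ = $22,230; SL = ⌊$71,306/7⌋ = $10,186 → take DB $22,230. Book value $55,576.
Year 2: DB = ⌊$55,576 × 200%/7⌋ = $15,878; SL = ⌊$49,076/6⌋ = $8,179 → take DB $15,878. Book value $39,698.
Year 3: DB = ⌊$39,698 × 200%/7⌋ = $11,342; SL = ⌊$33,198/5⌋ = $6,639 → take DB $11,342. Book value $28,356.
Year 4: DB = ⌊$28,356 × 200%/7⌋ = $8,101; SL = ⌊$21,856/4⌋ = $5,464 → take DB $8,101. Book value $20,255.
Year 5: DB = ⌊$20,255 × 200%/7⌋ = $5,787; SL = ⌊$13,755/3⌋ = $4,585 → take DB $5,787. Book value $14,468.

$14,468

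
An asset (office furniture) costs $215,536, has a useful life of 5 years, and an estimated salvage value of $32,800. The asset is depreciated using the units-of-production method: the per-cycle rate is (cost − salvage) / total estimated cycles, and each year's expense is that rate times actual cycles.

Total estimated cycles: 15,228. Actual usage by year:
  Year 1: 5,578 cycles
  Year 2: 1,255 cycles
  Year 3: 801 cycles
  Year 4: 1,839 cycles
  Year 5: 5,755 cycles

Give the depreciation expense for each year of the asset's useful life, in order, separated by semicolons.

$66,936; $15,060; $9,612; $22,068; $69,060

Depreciable base = $215,536 − $32,800 = $182,736.
Rate = $182,736 / 15,228 cycles = $12 per cycle.
Year 1: 5,578 × $12 = $66,936. Book value $148,600.
Year 2: 1,255 × $12 = $15,060. Book value $133,540.
Year 3: 801 × $12 = $9,612. Book value $123,928.
Year 4: 1,839 × $12 = $22,068. Book value $101,860.
Year 5: 5,755 × $12 = $69,060. Book value $32,800.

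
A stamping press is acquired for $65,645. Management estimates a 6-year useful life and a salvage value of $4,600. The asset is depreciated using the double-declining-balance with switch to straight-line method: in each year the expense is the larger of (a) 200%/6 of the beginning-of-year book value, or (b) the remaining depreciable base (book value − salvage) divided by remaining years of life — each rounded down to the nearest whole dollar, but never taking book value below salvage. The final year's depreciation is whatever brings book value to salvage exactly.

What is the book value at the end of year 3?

Depreciable base = $65,645 − $4,600 = $61,045.
Year 1: DB = ⌊$65,645 × 200%/6⌋ = $21,881; SL = ⌊$61,045/6⌋ = $10,174 → take DB $21,881. Book value $43,764.
Year 2: DB = ⌊$43,764 × 200%/6⌋ = $14,588; SL = ⌊$39,164/5⌋ = $7,832 → take DB $14,588. Book value $29,176.
Year 3: DB = ⌊$29,176 × 200%/6⌋ = $9,725; SL = ⌊$24,576/4⌋ = $6,144 → take DB $9,725. Book value $19,451.

$19,451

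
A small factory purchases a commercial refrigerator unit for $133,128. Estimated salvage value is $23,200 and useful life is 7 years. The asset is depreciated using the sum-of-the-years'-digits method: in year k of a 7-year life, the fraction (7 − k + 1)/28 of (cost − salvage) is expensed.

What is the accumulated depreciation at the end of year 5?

$98,150

Depreciable base = $133,128 − $23,200 = $109,928.
Sum of the years' digits = 7+6+5+4+3+2+1 = 28.
Year 1: $109,928 × 7/28 = $27,482. Book value $105,646.
Year 2: $109,928 × 6/28 = $23,556. Book value $82,090.
Year 3: $109,928 × 5/28 = $19,630. Book value $62,460.
Year 4: $109,928 × 4/28 = $15,704. Book value $46,756.
Year 5: $109,928 × 3/28 = $11,778. Book value $34,978.
Accumulated through year 5 = $133,128 − $34,978 = $98,150.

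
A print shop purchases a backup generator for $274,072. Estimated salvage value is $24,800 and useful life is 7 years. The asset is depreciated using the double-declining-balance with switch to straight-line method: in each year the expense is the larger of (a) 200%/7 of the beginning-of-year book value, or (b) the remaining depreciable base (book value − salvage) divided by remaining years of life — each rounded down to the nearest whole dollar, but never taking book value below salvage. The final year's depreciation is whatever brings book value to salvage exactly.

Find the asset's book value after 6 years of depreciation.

Depreciable base = $274,072 − $24,800 = $249,272.
Year 1: DB = ⌊$274,072 × 200%/7⌋ = $78,306; SL = ⌊$249,272/7⌋ = $35,610 → take DB $78,306. Book value $195,766.
Year 2: DB = ⌊$195,766 × 200%/7⌋ = $55,933; SL = ⌊$170,966/6⌋ = $28,494 → take DB $55,933. Book value $139,833.
Year 3: DB = ⌊$139,833 × 200%/7⌋ = $39,952; SL = ⌊$115,033/5⌋ = $23,006 → take DB $39,952. Book value $99,881.
Year 4: DB = ⌊$99,881 × 200%/7⌋ = $28,537; SL = ⌊$75,081/4⌋ = $18,770 → take DB $28,537. Book value $71,344.
Year 5: DB = ⌊$71,344 × 200%/7⌋ = $20,384; SL = ⌊$46,544/3⌋ = $15,514 → take DB $20,384. Book value $50,960.
Year 6: DB = ⌊$50,960 × 200%/7⌋ = $14,560; SL = ⌊$26,160/2⌋ = $13,080 → take DB $14,560. Book value $36,400.

$36,400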